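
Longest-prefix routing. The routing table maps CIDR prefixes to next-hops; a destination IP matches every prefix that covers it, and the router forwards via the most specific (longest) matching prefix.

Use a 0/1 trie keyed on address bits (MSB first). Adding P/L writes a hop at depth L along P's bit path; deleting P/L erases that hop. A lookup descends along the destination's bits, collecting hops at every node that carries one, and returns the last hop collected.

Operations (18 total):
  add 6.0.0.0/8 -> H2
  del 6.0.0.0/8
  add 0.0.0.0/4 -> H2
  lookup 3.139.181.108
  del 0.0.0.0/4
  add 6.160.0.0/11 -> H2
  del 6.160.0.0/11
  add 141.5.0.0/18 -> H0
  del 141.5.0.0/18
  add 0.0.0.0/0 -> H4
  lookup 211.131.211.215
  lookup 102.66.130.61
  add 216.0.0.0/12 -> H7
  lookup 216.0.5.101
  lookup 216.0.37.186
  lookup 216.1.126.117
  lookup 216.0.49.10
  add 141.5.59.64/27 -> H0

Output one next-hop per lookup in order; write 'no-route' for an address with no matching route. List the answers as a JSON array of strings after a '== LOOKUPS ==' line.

Process each operation:
  + 6.0.0.0/8 (H2) depth=8
  del 6.0.0.0/8 (clear depth 8)
  + 0.0.0.0/4 (H2) depth=4
  Q 3.139.181.108: descend 00000 ; hops seen [H2] ; pick H2
  del 0.0.0.0/4 (clear depth 4)
  + 6.160.0.0/11 (H2) depth=11
  del 6.160.0.0/11 (clear depth 11)
  + 141.5.0.0/18 (H0) depth=18
  del 141.5.0.0/18 (clear depth 18)
  + 0.0.0.0/0 (H4) depth=0
  Q 211.131.211.215: descend 1 ; hops seen [H4] ; pick H4
  Q 102.66.130.61: descend 0 ; hops seen [H4] ; pick H4
  + 216.0.0.0/12 (H7) depth=12
  Q 216.0.5.101: descend 110110000000 ; hops seen [H4,H7] ; pick H7
  Q 216.0.37.186: descend 110110000000 ; hops seen [H4,H7] ; pick H7
  Q 216.1.126.117: descend 110110000000 ; hops seen [H4,H7] ; pick H7
  Q 216.0.49.10: descend 110110000000 ; hops seen [H4,H7] ; pick H7
  + 141.5.59.64/27 (H0) depth=27

== LOOKUPS ==
["H2","H4","H4","H7","H7","H7","H7"]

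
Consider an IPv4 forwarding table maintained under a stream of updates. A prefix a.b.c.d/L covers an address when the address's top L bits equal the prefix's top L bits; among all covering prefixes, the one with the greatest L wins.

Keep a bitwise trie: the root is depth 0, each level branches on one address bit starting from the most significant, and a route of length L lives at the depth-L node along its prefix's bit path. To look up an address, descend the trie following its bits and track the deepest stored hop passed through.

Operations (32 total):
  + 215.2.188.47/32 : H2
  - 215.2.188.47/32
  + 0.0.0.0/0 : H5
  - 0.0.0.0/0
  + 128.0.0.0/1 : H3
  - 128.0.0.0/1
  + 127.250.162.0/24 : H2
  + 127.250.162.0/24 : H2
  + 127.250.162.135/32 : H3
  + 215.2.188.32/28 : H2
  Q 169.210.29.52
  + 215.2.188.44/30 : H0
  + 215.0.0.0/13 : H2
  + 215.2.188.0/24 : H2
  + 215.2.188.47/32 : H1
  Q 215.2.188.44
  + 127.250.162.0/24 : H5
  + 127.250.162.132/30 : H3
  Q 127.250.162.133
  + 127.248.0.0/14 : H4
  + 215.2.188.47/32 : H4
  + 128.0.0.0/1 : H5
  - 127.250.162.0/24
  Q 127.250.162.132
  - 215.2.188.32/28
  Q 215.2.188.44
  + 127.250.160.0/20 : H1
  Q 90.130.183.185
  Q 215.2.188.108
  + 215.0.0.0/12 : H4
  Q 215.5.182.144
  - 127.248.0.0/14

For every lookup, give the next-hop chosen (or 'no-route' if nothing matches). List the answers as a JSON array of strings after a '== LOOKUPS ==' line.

Trace:
  + 215.2.188.47/32 (H2) depth=32
  del 215.2.188.47/32 (clear depth 32)
  + 0.0.0.0/0 (H5) depth=0
  del 0.0.0.0/0 (clear depth 0)
  + 128.0.0.0/1 (H3) depth=1
  del 128.0.0.0/1 (clear depth 1)
  + 127.250.162.0/24 (H2) depth=24
  + 127.250.162.0/24 (H2) depth=24
  + 127.250.162.135/32 (H3) depth=32
  + 215.2.188.32/28 (H2) depth=28
  ? 169.210.29.52  path d0:-→d1:-  best=no-route
  + 215.2.188.44/30 (H0) depth=30
  + 215.0.0.0/13 (H2) depth=13
  + 215.2.188.0/24 (H2) depth=24
  + 215.2.188.47/32 (H1) depth=32
  ? 215.2.188.44  path d0:-→d1:-→d2:-→d3:-→d4:-→d5:-→d6:-→d7:-→d8:-→d9:-→d10:-→d11:-→d12:-→d13:H2→d14:-→d15:-→d16:-→d17:-→d18:-→d19:-→d20:-→d21:-→d22:-→d23:-→d24:H2→d25:-→d26:-→d27:-→d28:H2→d29:-→d30:H0  best=H0
  + 127.250.162.0/24 (H5) depth=24
  + 127.250.162.132/30 (H3) depth=30
  ? 127.250.162.133  path d0:-→d1:-→d2:-→d3:-→d4:-→d5:-→d6:-→d7:-→d8:-→d9:-→d10:-→d11:-→d12:-→d13:-→d14:-→d15:-→d16:-→d17:-→d18:-→d19:-→d20:-→d21:-→d22:-→d23:-→d24:H5→d25:-→d26:-→d27:-→d28:-→d29:-→d30:H3  best=H3
  + 127.248.0.0/14 (H4) depth=14
  + 215.2.188.47/32 (H4) depth=32
  + 128.0.0.0/1 (H5) depth=1
  del 127.250.162.0/24 (clear depth 24)
  ? 127.250.162.132  path d0:-→d1:-→d2:-→d3:-→d4:-→d5:-→d6:-→d7:-→d8:-→d9:-→d10:-→d11:-→d12:-→d13:-→d14:H4→d15:-→d16:-→d17:-→d18:-→d19:-→d20:-→d21:-→d22:-→d23:-→d24:-→d25:-→d26:-→d27:-→d28:-→d29:-→d30:H3  best=H3
  del 215.2.188.32/28 (clear depth 28)
  ? 215.2.188.44  path d0:-→d1:H5→d2:-→d3:-→d4:-→d5:-→d6:-→d7:-→d8:-→d9:-→d10:-→d11:-→d12:-→d13:H2→d14:-→d15:-→d16:-→d17:-→d18:-→d19:-→d20:-→d21:-→d22:-→d23:-→d24:H2→d25:-→d26:-→d27:-→d28:-→d29:-→d30:H0  best=H0
  + 127.250.160.0/20 (H1) depth=20
  ? 90.130.183.185  path d0:-→d1:-→d2:-  best=no-route
  ? 215.2.188.108  path d0:-→d1:H5→d2:-→d3:-→d4:-→d5:-→d6:-→d7:-→d8:-→d9:-→d10:-→d11:-→d12:-→d13:H2→d14:-→d15:-→d16:-→d17:-→d18:-→d19:-→d20:-→d21:-→d22:-→d23:-→d24:H2→d25:-  best=H2
  + 215.0.0.0/12 (H4) depth=12
  ? 215.5.182.144  path d0:-→d1:H5→d2:-→d3:-→d4:-→d5:-→d6:-→d7:-→d8:-→d9:-→d10:-→d11:-→d12:H4→d13:H2  best=H2
  del 127.248.0.0/14 (clear depth 14)

== LOOKUPS ==
["no-route","H0","H3","H3","H0","no-route","H2","H2"]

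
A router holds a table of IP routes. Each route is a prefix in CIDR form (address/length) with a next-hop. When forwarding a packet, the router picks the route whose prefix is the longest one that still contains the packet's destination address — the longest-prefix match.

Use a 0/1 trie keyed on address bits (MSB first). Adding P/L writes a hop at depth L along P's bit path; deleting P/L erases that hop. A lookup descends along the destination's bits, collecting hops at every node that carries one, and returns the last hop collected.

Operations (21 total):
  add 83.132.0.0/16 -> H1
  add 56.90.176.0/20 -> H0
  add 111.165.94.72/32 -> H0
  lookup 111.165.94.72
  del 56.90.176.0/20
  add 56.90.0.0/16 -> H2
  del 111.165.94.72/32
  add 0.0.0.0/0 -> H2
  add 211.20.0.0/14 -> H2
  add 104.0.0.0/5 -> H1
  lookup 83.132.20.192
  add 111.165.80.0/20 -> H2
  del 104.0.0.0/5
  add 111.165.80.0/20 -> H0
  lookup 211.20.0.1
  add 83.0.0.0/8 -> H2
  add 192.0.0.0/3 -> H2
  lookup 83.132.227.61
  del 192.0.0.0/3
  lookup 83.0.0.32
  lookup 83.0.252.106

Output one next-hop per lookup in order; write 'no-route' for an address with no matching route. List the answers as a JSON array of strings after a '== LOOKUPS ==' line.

Apply in order:
  add 83.132.0.0/16 -> H1 at depth 16
  add 56.90.176.0/20 -> H0 at depth 20
  add 111.165.94.72/32 -> H0 at depth 32
  lookup 111.165.94.72: bits 01101111101001010101111001001000 walk d0:-→d1:-→d2:-→d3:-→d4:-→d5:-→d6:-→d7:-→d8:-→d9:-→d10:-→d11:-→d12:-→d13:-→d14:-→d15:-→d16:-→d17:-→d18:-→d19:-→d20:-→d21:-→d22:-→d23:-→d24:-→d25:-→d26:-→d27:-→d28:-→d29:-→d30:-→d31:-→d32:H0 -> H0
  - 56.90.176.0/20 clear@20
  add 56.90.0.0/16 -> H2 at depth 16
  - 111.165.94.72/32 clear@32
  add 0.0.0.0/0 -> H2 at depth 0
  add 211.20.0.0/14 -> H2 at depth 14
  add 104.0.0.0/5 -> H1 at depth 5
  lookup 83.132.20.192: bits 0101001110000100 walk d0:H2→d1:-→d2:-→d3:-→d4:-→d5:-→d6:-→d7:-→d8:-→d9:-→d10:-→d11:-→d12:-→d13:-→d14:-→d15:-→d16:H1 -> H1
  add 111.165.80.0/20 -> H2 at depth 20
  - 104.0.0.0/5 clear@5
  add 111.165.80.0/20 -> H0 at depth 20
  lookup 211.20.0.1: bits 11010011000101 walk d0:H2→d1:-→d2:-→d3:-→d4:-→d5:-→d6:-→d7:-→d8:-→d9:-→d10:-→d11:-→d12:-→d13:-→d14:H2 -> H2
  add 83.0.0.0/8 -> H2 at depth 8
  add 192.0.0.0/3 -> H2 at depth 3
  lookup 83.132.227.61: bits 0101001110000100 walk d0:H2→d1:-→d2:-→d3:-→d4:-→d5:-→d6:-→d7:-→d8:H2→d9:-→d10:-→d11:-→d12:-→d13:-→d14:-→d15:-→d16:H1 -> H1
  - 192.0.0.0/3 clear@3
  lookup 83.0.0.32: bits 01010011 walk d0:H2→d1:-→d2:-→d3:-→d4:-→d5:-→d6:-→d7:-→d8:H2 -> H2
  lookup 83.0.252.106: bits 01010011 walk d0:H2→d1:-→d2:-→d3:-→d4:-→d5:-→d6:-→d7:-→d8:H2 -> H2

== LOOKUPS ==
["H0","H1","H2","H1","H2","H2"]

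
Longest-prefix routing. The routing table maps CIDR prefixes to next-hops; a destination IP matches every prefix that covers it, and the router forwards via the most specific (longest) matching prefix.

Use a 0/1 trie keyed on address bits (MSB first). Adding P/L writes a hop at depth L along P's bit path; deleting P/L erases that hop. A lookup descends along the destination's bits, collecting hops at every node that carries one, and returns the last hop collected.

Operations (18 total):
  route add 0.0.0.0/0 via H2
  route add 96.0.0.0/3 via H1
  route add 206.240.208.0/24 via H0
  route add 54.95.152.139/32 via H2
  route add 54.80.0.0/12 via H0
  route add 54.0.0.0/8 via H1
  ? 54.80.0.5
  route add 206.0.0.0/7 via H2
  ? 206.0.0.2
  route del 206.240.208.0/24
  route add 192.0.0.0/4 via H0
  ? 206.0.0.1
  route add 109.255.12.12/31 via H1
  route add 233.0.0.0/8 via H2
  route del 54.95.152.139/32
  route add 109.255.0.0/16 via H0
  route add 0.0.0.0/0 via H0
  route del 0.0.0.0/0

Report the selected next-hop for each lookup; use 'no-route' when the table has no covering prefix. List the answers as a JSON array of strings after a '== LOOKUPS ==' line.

Trace:
  + 0.0.0.0/0 (H2) depth=0
  + 96.0.0.0/3 (H1) depth=3
  + 206.240.208.0/24 (H0) depth=24
  + 54.95.152.139/32 (H2) depth=32
  + 54.80.0.0/12 (H0) depth=12
  + 54.0.0.0/8 (H1) depth=8
  Q 54.80.0.5: descend 001101100101 ; hops seen [H2,H1,H0] ; pick H0
  + 206.0.0.0/7 (H2) depth=7
  Q 206.0.0.2: descend 11001110 ; hops seen [H2,H2] ; pick H2
  del 206.240.208.0/24 (clear depth 24)
  + 192.0.0.0/4 (H0) depth=4
  Q 206.0.0.1: descend 11001110 ; hops seen [H2,H0,H2] ; pick H2
  + 109.255.12.12/31 (H1) depth=31
  + 233.0.0.0/8 (H2) depth=8
  del 54.95.152.139/32 (clear depth 32)
  + 109.255.0.0/16 (H0) depth=16
  + 0.0.0.0/0 (H0) depth=0
  del 0.0.0.0/0 (clear depth 0)

== LOOKUPS ==
["H0","H2","H2"]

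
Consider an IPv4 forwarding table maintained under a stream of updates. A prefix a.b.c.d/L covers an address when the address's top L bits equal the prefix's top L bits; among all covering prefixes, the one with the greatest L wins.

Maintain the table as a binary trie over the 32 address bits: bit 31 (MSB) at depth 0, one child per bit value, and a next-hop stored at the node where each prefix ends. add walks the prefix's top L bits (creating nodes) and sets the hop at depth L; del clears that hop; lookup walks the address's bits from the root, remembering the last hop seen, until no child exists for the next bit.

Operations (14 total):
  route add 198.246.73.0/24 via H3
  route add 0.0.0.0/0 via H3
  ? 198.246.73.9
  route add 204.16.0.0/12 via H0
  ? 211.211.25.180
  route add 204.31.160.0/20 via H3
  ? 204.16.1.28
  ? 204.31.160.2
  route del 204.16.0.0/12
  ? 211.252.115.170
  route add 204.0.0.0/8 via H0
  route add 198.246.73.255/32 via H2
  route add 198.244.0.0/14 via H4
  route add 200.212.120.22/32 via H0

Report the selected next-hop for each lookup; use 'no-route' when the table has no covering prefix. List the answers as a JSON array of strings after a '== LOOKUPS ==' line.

Apply in order:
  + 198.246.73.0/24 (H3) depth=24
  + 0.0.0.0/0 (H3) depth=0
  lookup 198.246.73.9: bits 110001101111011001001001 walk d0:H3→d1:-→d2:-→d3:-→d4:-→d5:-→d6:-→d7:-→d8:-→d9:-→d10:-→d11:-→d12:-→d13:-→d14:-→d15:-→d16:-→d17:-→d18:-→d19:-→d20:-→d21:-→d22:-→d23:-→d24:H3 -> H3
  + 204.16.0.0/12 (H0) depth=12
  lookup 211.211.25.180: bits 110 walk d0:H3→d1:-→d2:-→d3:- -> H3
  + 204.31.160.0/20 (H3) depth=20
  lookup 204.16.1.28: bits 110011000001 walk d0:H3→d1:-→d2:-→d3:-→d4:-→d5:-→d6:-→d7:-→d8:-→d9:-→d10:-→d11:-→d12:H0 -> H0
  lookup 204.31.160.2: bits 11001100000111111010 walk d0:H3→d1:-→d2:-→d3:-→d4:-→d5:-→d6:-→d7:-→d8:-→d9:-→d10:-→d11:-→d12:H0→d13:-→d14:-→d15:-→d16:-→d17:-→d18:-→d19:-→d20:H3 -> H3
  - 204.16.0.0/12 clear@12
  lookup 211.252.115.170: bits 110 walk d0:H3→d1:-→d2:-→d3:- -> H3
  + 204.0.0.0/8 (H0) depth=8
  + 198.246.73.255/32 (H2) depth=32
  + 198.244.0.0/14 (H4) depth=14
  + 200.212.120.22/32 (H0) depth=32

== LOOKUPS ==
["H3","H3","H0","H3","H3"]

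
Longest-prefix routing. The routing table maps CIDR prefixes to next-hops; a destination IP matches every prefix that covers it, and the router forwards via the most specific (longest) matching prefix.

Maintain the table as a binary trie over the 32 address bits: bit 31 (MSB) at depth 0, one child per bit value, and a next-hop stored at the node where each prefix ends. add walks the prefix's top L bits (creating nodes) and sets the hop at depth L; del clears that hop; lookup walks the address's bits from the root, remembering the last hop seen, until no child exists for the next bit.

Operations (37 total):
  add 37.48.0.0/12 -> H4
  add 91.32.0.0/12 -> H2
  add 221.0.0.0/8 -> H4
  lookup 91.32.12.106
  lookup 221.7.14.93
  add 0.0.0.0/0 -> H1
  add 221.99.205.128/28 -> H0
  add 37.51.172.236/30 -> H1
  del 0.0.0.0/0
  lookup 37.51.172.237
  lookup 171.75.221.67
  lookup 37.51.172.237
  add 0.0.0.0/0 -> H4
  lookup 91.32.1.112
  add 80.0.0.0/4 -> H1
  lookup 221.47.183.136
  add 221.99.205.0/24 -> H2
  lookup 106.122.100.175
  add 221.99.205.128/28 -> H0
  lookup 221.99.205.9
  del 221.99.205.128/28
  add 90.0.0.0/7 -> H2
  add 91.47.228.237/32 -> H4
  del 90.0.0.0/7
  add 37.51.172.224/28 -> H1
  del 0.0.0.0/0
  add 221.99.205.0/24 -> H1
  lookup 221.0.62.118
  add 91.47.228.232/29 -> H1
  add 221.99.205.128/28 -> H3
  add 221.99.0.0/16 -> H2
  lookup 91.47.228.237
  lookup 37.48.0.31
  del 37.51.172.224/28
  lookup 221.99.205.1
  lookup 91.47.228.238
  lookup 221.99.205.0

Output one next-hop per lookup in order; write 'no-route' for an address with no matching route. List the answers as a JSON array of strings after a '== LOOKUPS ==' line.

Trace:
  + 37.48.0.0/12 (H4) depth=12
  + 91.32.0.0/12 (H2) depth=12
  + 221.0.0.0/8 (H4) depth=8
  Q 91.32.12.106: descend 010110110010 ; hops seen [H2] ; pick H2
  Q 221.7.14.93: descend 11011101 ; hops seen [H4] ; pick H4
  + 0.0.0.0/0 (H1) depth=0
  + 221.99.205.128/28 (H0) depth=28
  + 37.51.172.236/30 (H1) depth=30
  del 0.0.0.0/0 (clear depth 0)
  Q 37.51.172.237: descend 001001010011001110101100111011 ; hops seen [H4,H1] ; pick H1
  Q 171.75.221.67: descend 1 ; hops seen [∅] ; pick no-route
  Q 37.51.172.237: descend 001001010011001110101100111011 ; hops seen [H4,H1] ; pick H1
  + 0.0.0.0/0 (H4) depth=0
  Q 91.32.1.112: descend 010110110010 ; hops seen [H4,H2] ; pick H2
  + 80.0.0.0/4 (H1) depth=4
  Q 221.47.183.136: descend 110111010 ; hops seen [H4,H4] ; pick H4
  + 221.99.205.0/24 (H2) depth=24
  Q 106.122.100.175: descend 01 ; hops seen [H4] ; pick H4
  + 221.99.205.128/28 (H0) depth=28
  Q 221.99.205.9: descend 110111010110001111001101 ; hops seen [H4,H4,H2] ; pick H2
  del 221.99.205.128/28 (clear depth 28)
  + 90.0.0.0/7 (H2) depth=7
  + 91.47.228.237/32 (H4) depth=32
  del 90.0.0.0/7 (clear depth 7)
  + 37.51.172.224/28 (H1) depth=28
  del 0.0.0.0/0 (clear depth 0)
  + 221.99.205.0/24 (H1) depth=24
  Q 221.0.62.118: descend 110111010 ; hops seen [H4] ; pick H4
  + 91.47.228.232/29 (H1) depth=29
  + 221.99.205.128/28 (H3) depth=28
  + 221.99.0.0/16 (H2) depth=16
  Q 91.47.228.237: descend 01011011001011111110010011101101 ; hops seen [H1,H2,H1,H4] ; pick H4
  Q 37.48.0.31: descend 00100101001100 ; hops seen [H4] ; pick H4
  del 37.51.172.224/28 (clear depth 28)
  Q 221.99.205.1: descend 110111010110001111001101 ; hops seen [H4,H2,H1] ; pick H1
  Q 91.47.228.238: descend 010110110010111111100100111011 ; hops seen [H1,H2,H1] ; pick H1
  Q 221.99.205.0: descend 110111010110001111001101 ; hops seen [H4,H2,H1] ; pick H1

== LOOKUPS ==
["H2","H4","H1","no-route","H1","H2","H4","H4","H2","H4","H4","H4","H1","H1","H1"]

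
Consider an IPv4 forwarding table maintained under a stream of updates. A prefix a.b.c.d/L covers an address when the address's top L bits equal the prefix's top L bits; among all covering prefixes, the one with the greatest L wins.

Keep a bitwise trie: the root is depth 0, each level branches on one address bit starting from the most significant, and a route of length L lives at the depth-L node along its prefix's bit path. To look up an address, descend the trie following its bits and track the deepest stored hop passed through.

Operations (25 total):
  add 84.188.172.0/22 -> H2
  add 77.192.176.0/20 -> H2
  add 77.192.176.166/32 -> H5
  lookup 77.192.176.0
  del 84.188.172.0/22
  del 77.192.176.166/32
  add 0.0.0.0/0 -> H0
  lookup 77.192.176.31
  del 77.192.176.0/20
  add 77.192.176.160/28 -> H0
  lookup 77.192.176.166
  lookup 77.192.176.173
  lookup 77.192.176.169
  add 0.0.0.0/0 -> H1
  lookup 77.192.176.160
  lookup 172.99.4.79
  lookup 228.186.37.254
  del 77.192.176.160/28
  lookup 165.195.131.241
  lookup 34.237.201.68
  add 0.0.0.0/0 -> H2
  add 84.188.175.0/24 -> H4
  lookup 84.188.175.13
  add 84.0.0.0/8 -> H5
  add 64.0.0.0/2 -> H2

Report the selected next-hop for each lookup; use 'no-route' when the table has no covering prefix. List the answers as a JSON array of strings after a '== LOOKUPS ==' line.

Apply in order:
  + 84.188.172.0/22 (H2) depth=22
  + 77.192.176.0/20 (H2) depth=20
  + 77.192.176.166/32 (H5) depth=32
  lookup 77.192.176.0: bits 010011011100000010110000 walk d0:-→d1:-→d2:-→d3:-→d4:-→d5:-→d6:-→d7:-→d8:-→d9:-→d10:-→d11:-→d12:-→d13:-→d14:-→d15:-→d16:-→d17:-→d18:-→d19:-→d20:H2→d21:-→d22:-→d23:-→d24:- -> H2
  - 84.188.172.0/22 clear@22
  - 77.192.176.166/32 clear@32
  + 0.0.0.0/0 (H0) depth=0
  lookup 77.192.176.31: bits 010011011100000010110000 walk d0:H0→d1:-→d2:-→d3:-→d4:-→d5:-→d6:-→d7:-→d8:-→d9:-→d10:-→d11:-→d12:-→d13:-→d14:-→d15:-→d16:-→d17:-→d18:-→d19:-→d20:H2→d21:-→d22:-→d23:-→d24:- -> H2
  - 77.192.176.0/20 clear@20
  + 77.192.176.160/28 (H0) depth=28
  lookup 77.192.176.166: bits 01001101110000001011000010100110 walk d0:H0→d1:-→d2:-→d3:-→d4:-→d5:-→d6:-→d7:-→d8:-→d9:-→d10:-→d11:-→d12:-→d13:-→d14:-→d15:-→d16:-→d17:-→d18:-→d19:-→d20:-→d21:-→d22:-→d23:-→d24:-→d25:-→d26:-→d27:-→d28:H0→d29:-→d30:-→d31:-→d32:- -> H0
  lookup 77.192.176.173: bits 0100110111000000101100001010 walk d0:H0→d1:-→d2:-→d3:-→d4:-→d5:-→d6:-→d7:-→d8:-→d9:-→d10:-→d11:-→d12:-→d13:-→d14:-→d15:-→d16:-→d17:-→d18:-→d19:-→d20:-→d21:-→d22:-→d23:-→d24:-→d25:-→d26:-→d27:-→d28:H0 -> H0
  lookup 77.192.176.169: bits 0100110111000000101100001010 walk d0:H0→d1:-→d2:-→d3:-→d4:-→d5:-→d6:-→d7:-→d8:-→d9:-→d10:-→d11:-→d12:-→d13:-→d14:-→d15:-→d16:-→d17:-→d18:-→d19:-→d20:-→d21:-→d22:-→d23:-→d24:-→d25:-→d26:-→d27:-→d28:H0 -> H0
  + 0.0.0.0/0 (H1) depth=0
  lookup 77.192.176.160: bits 01001101110000001011000010100 walk d0:H1→d1:-→d2:-→d3:-→d4:-→d5:-→d6:-→d7:-→d8:-→d9:-→d10:-→d11:-→d12:-→d13:-→d14:-→d15:-→d16:-→d17:-→d18:-→d19:-→d20:-→d21:-→d22:-→d23:-→d24:-→d25:-→d26:-→d27:-→d28:H0→d29:- -> H0
  lookup 172.99.4.79: bits ε walk d0:H1 -> H1
  lookup 228.186.37.254: bits ε walk d0:H1 -> H1
  - 77.192.176.160/28 clear@28
  lookup 165.195.131.241: bits ε walk d0:H1 -> H1
  lookup 34.237.201.68: bits 0 walk d0:H1→d1:- -> H1
  + 0.0.0.0/0 (H2) depth=0
  + 84.188.175.0/24 (H4) depth=24
  lookup 84.188.175.13: bits 010101001011110010101111 walk d0:H2→d1:-→d2:-→d3:-→d4:-→d5:-→d6:-→d7:-→d8:-→d9:-→d10:-→d11:-→d12:-→d13:-→d14:-→d15:-→d16:-→d17:-→d18:-→d19:-→d20:-→d21:-→d22:-→d23:-→d24:H4 -> H4
  + 84.0.0.0/8 (H5) depth=8
  + 64.0.0.0/2 (H2) depth=2

== LOOKUPS ==
["H2","H2","H0","H0","H0","H0","H1","H1","H1","H1","H4"]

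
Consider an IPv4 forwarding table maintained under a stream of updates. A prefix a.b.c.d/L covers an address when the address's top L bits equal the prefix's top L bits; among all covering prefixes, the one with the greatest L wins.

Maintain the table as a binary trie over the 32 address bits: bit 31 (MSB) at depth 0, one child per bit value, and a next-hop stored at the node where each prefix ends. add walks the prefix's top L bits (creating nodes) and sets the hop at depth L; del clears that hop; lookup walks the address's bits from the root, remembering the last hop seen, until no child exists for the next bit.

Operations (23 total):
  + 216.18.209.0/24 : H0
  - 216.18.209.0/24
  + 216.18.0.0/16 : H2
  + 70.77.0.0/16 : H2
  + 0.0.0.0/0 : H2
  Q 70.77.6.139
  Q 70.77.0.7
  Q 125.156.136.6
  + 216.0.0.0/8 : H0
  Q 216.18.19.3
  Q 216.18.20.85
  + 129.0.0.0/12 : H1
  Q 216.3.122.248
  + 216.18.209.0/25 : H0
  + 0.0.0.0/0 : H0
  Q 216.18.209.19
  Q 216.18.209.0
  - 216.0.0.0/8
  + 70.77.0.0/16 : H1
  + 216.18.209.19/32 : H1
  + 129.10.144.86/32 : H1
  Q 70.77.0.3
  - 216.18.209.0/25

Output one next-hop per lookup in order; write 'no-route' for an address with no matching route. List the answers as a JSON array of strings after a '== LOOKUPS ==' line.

Apply in order:
  add 216.18.209.0/24 -> H0 at depth 24
  del 216.18.209.0/24 (clear depth 24)
  add 216.18.0.0/16 -> H2 at depth 16
  add 70.77.0.0/16 -> H2 at depth 16
  add 0.0.0.0/0 -> H2 at depth 0
  lookup 70.77.6.139: bits 0100011001001101 walk d0:H2→d1:-→d2:-→d3:-→d4:-→d5:-→d6:-→d7:-→d8:-→d9:-→d10:-→d11:-→d12:-→d13:-→d14:-→d15:-→d16:H2 -> H2
  lookup 70.77.0.7: bits 0100011001001101 walk d0:H2→d1:-→d2:-→d3:-→d4:-→d5:-→d6:-→d7:-→d8:-→d9:-→d10:-→d11:-→d12:-→d13:-→d14:-→d15:-→d16:H2 -> H2
  lookup 125.156.136.6: bits 01 walk d0:H2→d1:-→d2:- -> H2
  add 216.0.0.0/8 -> H0 at depth 8
  lookup 216.18.19.3: bits 1101100000010010 walk d0:H2→d1:-→d2:-→d3:-→d4:-→d5:-→d6:-→d7:-→d8:H0→d9:-→d10:-→d11:-→d12:-→d13:-→d14:-→d15:-→d16:H2 -> H2
  lookup 216.18.20.85: bits 1101100000010010 walk d0:H2→d1:-→d2:-→d3:-→d4:-→d5:-→d6:-→d7:-→d8:H0→d9:-→d10:-→d11:-→d12:-→d13:-→d14:-→d15:-→d16:H2 -> H2
  add 129.0.0.0/12 -> H1 at depth 12
  lookup 216.3.122.248: bits 11011000000 walk d0:H2→d1:-→d2:-→d3:-→d4:-→d5:-→d6:-→d7:-→d8:H0→d9:-→d10:-→d11:- -> H0
  add 216.18.209.0/25 -> H0 at depth 25
  add 0.0.0.0/0 -> H0 at depth 0
  lookup 216.18.209.19: bits 1101100000010010110100010 walk d0:H0→d1:-→d2:-→d3:-→d4:-→d5:-→d6:-→d7:-→d8:H0→d9:-→d10:-→d11:-→d12:-→d13:-→d14:-→d15:-→d16:H2→d17:-→d18:-→d19:-→d20:-→d21:-→d22:-→d23:-→d24:-→d25:H0 -> H0
  lookup 216.18.209.0: bits 1101100000010010110100010 walk d0:H0→d1:-→d2:-→d3:-→d4:-→d5:-→d6:-→d7:-→d8:H0→d9:-→d10:-→d11:-→d12:-→d13:-→d14:-→d15:-→d16:H2→d17:-→d18:-→d19:-→d20:-→d21:-→d22:-→d23:-→d24:-→d25:H0 -> H0
  del 216.0.0.0/8 (clear depth 8)
  add 70.77.0.0/16 -> H1 at depth 16
  add 216.18.209.19/32 -> H1 at depth 32
  add 129.10.144.86/32 -> H1 at depth 32
  lookup 70.77.0.3: bits 0100011001001101 walk d0:H0→d1:-→d2:-→d3:-→d4:-→d5:-→d6:-→d7:-→d8:-→d9:-→d10:-→d11:-→d12:-→d13:-→d14:-→d15:-→d16:H1 -> H1
  del 216.18.209.0/25 (clear depth 25)

== LOOKUPS ==
["H2","H2","H2","H2","H2","H0","H0","H0","H1"]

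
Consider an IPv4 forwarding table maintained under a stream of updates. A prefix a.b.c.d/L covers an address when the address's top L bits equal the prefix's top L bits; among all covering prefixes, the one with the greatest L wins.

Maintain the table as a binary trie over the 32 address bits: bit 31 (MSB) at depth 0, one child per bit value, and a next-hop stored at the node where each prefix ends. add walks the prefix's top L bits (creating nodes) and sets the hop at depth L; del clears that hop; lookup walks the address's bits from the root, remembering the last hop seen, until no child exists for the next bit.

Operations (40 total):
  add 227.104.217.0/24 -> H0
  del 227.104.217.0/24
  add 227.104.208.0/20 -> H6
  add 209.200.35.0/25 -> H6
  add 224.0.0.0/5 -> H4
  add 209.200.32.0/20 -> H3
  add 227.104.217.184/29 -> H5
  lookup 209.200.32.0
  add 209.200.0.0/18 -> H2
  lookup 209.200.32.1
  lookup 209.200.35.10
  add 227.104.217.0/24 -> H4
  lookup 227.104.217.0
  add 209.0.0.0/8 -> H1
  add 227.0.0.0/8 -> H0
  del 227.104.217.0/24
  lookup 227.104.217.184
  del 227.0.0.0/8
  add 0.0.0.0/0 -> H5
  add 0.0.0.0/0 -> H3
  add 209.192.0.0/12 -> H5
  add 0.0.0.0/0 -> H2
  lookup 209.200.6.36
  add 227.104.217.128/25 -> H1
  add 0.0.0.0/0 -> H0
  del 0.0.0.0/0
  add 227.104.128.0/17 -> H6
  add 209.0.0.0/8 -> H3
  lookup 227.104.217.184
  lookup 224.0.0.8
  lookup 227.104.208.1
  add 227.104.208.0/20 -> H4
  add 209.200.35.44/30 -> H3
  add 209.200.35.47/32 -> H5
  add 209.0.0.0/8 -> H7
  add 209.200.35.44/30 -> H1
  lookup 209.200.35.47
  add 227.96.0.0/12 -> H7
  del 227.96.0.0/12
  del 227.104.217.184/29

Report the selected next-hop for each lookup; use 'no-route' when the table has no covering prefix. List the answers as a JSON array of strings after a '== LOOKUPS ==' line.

Apply in order:
  add 227.104.217.0/24 -> H0 at depth 24
  - 227.104.217.0/24 clear@24
  add 227.104.208.0/20 -> H6 at depth 20
  add 209.200.35.0/25 -> H6 at depth 25
  add 224.0.0.0/5 -> H4 at depth 5
  add 209.200.32.0/20 -> H3 at depth 20
  add 227.104.217.184/29 -> H5 at depth 29
  Q 209.200.32.0: descend 1101000111001000001000 ; hops seen [H3] ; pick H3
  add 209.200.0.0/18 -> H2 at depth 18
  Q 209.200.32.1: descend 1101000111001000001000 ; hops seen [H2,H3] ; pick H3
  Q 209.200.35.10: descend 1101000111001000001000110 ; hops seen [H2,H3,H6] ; pick H6
  add 227.104.217.0/24 -> H4 at depth 24
  Q 227.104.217.0: descend 111000110110100011011001 ; hops seen [H4,H6,H4] ; pick H4
  add 209.0.0.0/8 -> H1 at depth 8
  add 227.0.0.0/8 -> H0 at depth 8
  - 227.104.217.0/24 clear@24
  Q 227.104.217.184: descend 11100011011010001101100110111 ; hops seen [H4,H0,H6,H5] ; pick H5
  - 227.0.0.0/8 clear@8
  add 0.0.0.0/0 -> H5 at depth 0
  add 0.0.0.0/0 -> H3 at depth 0
  add 209.192.0.0/12 -> H5 at depth 12
  add 0.0.0.0/0 -> H2 at depth 0
  Q 209.200.6.36: descend 110100011100100000 ; hops seen [H2,H1,H5,H2] ; pick H2
  add 227.104.217.128/25 -> H1 at depth 25
  add 0.0.0.0/0 -> H0 at depth 0
  - 0.0.0.0/0 clear@0
  add 227.104.128.0/17 -> H6 at depth 17
  add 209.0.0.0/8 -> H3 at depth 8
  Q 227.104.217.184: descend 11100011011010001101100110111 ; hops seen [H4,H6,H6,H1,H5] ; pick H5
  Q 224.0.0.8: descend 111000 ; hops seen [H4] ; pick H4
  Q 227.104.208.1: descend 11100011011010001101 ; hops seen [H4,H6,H6] ; pick H6
  add 227.104.208.0/20 -> H4 at depth 20
  add 209.200.35.44/30 -> H3 at depth 30
  add 209.200.35.47/32 -> H5 at depth 32
  add 209.0.0.0/8 -> H7 at depth 8
  add 209.200.35.44/30 -> H1 at depth 30
  Q 209.200.35.47: descend 11010001110010000010001100101111 ; hops seen [H7,H5,H2,H3,H6,H1,H5] ; pick H5
  add 227.96.0.0/12 -> H7 at depth 12
  - 227.96.0.0/12 clear@12
  - 227.104.217.184/29 clear@29

== LOOKUPS ==
["H3","H3","H6","H4","H5","H2","H5","H4","H6","H5"]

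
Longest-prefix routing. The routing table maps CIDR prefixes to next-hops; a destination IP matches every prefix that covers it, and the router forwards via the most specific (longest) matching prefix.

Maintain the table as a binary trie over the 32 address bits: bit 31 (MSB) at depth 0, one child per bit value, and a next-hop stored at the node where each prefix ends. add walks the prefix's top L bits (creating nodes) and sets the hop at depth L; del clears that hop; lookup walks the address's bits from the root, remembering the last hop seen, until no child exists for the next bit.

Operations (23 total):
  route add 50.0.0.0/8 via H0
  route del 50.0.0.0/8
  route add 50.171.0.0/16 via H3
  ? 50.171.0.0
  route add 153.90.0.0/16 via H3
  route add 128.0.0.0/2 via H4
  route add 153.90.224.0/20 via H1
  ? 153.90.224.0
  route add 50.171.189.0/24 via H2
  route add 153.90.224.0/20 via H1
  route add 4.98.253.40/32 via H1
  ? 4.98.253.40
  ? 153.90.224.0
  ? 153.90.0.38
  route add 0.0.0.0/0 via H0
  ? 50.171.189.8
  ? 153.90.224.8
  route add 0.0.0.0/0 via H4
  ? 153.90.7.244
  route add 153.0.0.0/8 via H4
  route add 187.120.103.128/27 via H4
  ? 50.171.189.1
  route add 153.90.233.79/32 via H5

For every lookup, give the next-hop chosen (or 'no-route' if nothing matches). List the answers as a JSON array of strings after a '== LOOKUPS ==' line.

Trace:
  + 50.0.0.0/8 (H0) depth=8
  del 50.0.0.0/8 (clear depth 8)
  + 50.171.0.0/16 (H3) depth=16
  Q 50.171.0.0: descend 0011001010101011 ; hops seen [H3] ; pick H3
  + 153.90.0.0/16 (H3) depth=16
  + 128.0.0.0/2 (H4) depth=2
  + 153.90.224.0/20 (H1) depth=20
  Q 153.90.224.0: descend 10011001010110101110 ; hops seen [H4,H3,H1] ; pick H1
  + 50.171.189.0/24 (H2) depth=24
  + 153.90.224.0/20 (H1) depth=20
  + 4.98.253.40/32 (H1) depth=32
  Q 4.98.253.40: descend 00000100011000101111110100101000 ; hops seen [H1] ; pick H1
  Q 153.90.224.0: descend 10011001010110101110 ; hops seen [H4,H3,H1] ; pick H1
  Q 153.90.0.38: descend 1001100101011010 ; hops seen [H4,H3] ; pick H3
  + 0.0.0.0/0 (H0) depth=0
  Q 50.171.189.8: descend 001100101010101110111101 ; hops seen [H0,H3,H2] ; pick H2
  Q 153.90.224.8: descend 10011001010110101110 ; hops seen [H0,H4,H3,H1] ; pick H1
  + 0.0.0.0/0 (H4) depth=0
  Q 153.90.7.244: descend 1001100101011010 ; hops seen [H4,H4,H3] ; pick H3
  + 153.0.0.0/8 (H4) depth=8
  + 187.120.103.128/27 (H4) depth=27
  Q 50.171.189.1: descend 001100101010101110111101 ; hops seen [H4,H3,H2] ; pick H2
  + 153.90.233.79/32 (H5) depth=32

== LOOKUPS ==
["H3","H1","H1","H1","H3","H2","H1","H3","H2"]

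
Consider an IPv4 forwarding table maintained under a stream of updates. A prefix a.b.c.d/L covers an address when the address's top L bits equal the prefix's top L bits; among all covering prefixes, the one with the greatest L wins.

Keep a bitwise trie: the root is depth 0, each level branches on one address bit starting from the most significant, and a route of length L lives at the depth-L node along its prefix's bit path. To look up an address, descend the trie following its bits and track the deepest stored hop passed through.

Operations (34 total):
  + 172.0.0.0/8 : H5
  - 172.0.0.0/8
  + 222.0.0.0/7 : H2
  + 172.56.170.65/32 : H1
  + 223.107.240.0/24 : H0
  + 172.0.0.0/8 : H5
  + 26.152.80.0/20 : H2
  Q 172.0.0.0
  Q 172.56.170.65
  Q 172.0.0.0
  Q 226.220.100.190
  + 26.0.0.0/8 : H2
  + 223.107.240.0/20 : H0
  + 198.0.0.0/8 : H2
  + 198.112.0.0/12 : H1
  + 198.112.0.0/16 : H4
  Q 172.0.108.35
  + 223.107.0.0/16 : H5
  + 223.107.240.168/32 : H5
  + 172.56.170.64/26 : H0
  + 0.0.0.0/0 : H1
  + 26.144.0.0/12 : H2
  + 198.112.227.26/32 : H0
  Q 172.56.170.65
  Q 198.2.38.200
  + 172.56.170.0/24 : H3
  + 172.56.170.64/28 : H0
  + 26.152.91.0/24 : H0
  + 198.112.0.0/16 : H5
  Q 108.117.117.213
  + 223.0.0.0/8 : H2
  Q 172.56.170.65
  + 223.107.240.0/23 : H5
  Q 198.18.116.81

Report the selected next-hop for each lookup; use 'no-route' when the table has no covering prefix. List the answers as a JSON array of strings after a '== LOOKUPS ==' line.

Trace:
  + 172.0.0.0/8 (H5) depth=8
  - 172.0.0.0/8 clear@8
  + 222.0.0.0/7 (H2) depth=7
  + 172.56.170.65/32 (H1) depth=32
  + 223.107.240.0/24 (H0) depth=24
  + 172.0.0.0/8 (H5) depth=8
  + 26.152.80.0/20 (H2) depth=20
  Q 172.0.0.0: descend 1010110000 ; hops seen [H5] ; pick H5
  Q 172.56.170.65: descend 10101100001110001010101001000001 ; hops seen [H5,H1] ; pick H1
  Q 172.0.0.0: descend 1010110000 ; hops seen [H5] ; pick H5
  Q 226.220.100.190: descend 11 ; hops seen [∅] ; pick no-route
  + 26.0.0.0/8 (H2) depth=8
  + 223.107.240.0/20 (H0) depth=20
  + 198.0.0.0/8 (H2) depth=8
  + 198.112.0.0/12 (H1) depth=12
  + 198.112.0.0/16 (H4) depth=16
  Q 172.0.108.35: descend 1010110000 ; hops seen [H5] ; pick H5
  + 223.107.0.0/16 (H5) depth=16
  + 223.107.240.168/32 (H5) depth=32
  + 172.56.170.64/26 (H0) depth=26
  + 0.0.0.0/0 (H1) depth=0
  + 26.144.0.0/12 (H2) depth=12
  + 198.112.227.26/32 (H0) depth=32
  Q 172.56.170.65: descend 10101100001110001010101001000001 ; hops seen [H1,H5,H0,H1] ; pick H1
  Q 198.2.38.200: descend 110001100 ; hops seen [H1,H2] ; pick H2
  + 172.56.170.0/24 (H3) depth=24
  + 172.56.170.64/28 (H0) depth=28
  + 26.152.91.0/24 (H0) depth=24
  + 198.112.0.0/16 (H5) depth=16
  Q 108.117.117.213: descend 0 ; hops seen [H1] ; pick H1
  + 223.0.0.0/8 (H2) depth=8
  Q 172.56.170.65: descend 10101100001110001010101001000001 ; hops seen [H1,H5,H3,H0,H0,H1] ; pick H1
  + 223.107.240.0/23 (H5) depth=23
  Q 198.18.116.81: descend 110001100 ; hops seen [H1,H2] ; pick H2

== LOOKUPS ==
["H5","H1","H5","no-route","H5","H1","H2","H1","H1","H2"]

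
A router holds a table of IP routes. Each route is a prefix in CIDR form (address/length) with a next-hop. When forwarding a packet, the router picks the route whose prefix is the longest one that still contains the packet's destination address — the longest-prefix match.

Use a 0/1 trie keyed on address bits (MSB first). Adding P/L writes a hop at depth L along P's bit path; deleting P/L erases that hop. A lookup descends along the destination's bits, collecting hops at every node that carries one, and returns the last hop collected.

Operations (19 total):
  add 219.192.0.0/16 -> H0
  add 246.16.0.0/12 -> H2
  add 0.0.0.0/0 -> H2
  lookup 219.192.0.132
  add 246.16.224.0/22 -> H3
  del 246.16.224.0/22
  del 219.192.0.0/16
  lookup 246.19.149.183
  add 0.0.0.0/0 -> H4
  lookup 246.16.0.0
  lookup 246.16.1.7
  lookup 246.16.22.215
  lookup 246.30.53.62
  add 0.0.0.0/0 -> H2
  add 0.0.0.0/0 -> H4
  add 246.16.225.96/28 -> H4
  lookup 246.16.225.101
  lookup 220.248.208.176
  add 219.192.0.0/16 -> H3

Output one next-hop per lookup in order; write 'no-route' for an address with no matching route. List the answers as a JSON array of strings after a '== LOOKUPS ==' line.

Process each operation:
  + 219.192.0.0/16 (H0) depth=16
  + 246.16.0.0/12 (H2) depth=12
  + 0.0.0.0/0 (H2) depth=0
  Q 219.192.0.132: descend 1101101111000000 ; hops seen [H2,H0] ; pick H0
  + 246.16.224.0/22 (H3) depth=22
  del 246.16.224.0/22 (clear depth 22)
  del 219.192.0.0/16 (clear depth 16)
  Q 246.19.149.183: descend 11110110000100 ; hops seen [H2,H2] ; pick H2
  + 0.0.0.0/0 (H4) depth=0
  Q 246.16.0.0: descend 1111011000010000 ; hops seen [H4,H2] ; pick H2
  Q 246.16.1.7: descend 1111011000010000 ; hops seen [H4,H2] ; pick H2
  Q 246.16.22.215: descend 1111011000010000 ; hops seen [H4,H2] ; pick H2
  Q 246.30.53.62: descend 111101100001 ; hops seen [H4,H2] ; pick H2
  + 0.0.0.0/0 (H2) depth=0
  + 0.0.0.0/0 (H4) depth=0
  + 246.16.225.96/28 (H4) depth=28
  Q 246.16.225.101: descend 1111011000010000111000010110 ; hops seen [H4,H2,H4] ; pick H4
  Q 220.248.208.176: descend 11011 ; hops seen [H4] ; pick H4
  + 219.192.0.0/16 (H3) depth=16

== LOOKUPS ==
["H0","H2","H2","H2","H2","H2","H4","H4"]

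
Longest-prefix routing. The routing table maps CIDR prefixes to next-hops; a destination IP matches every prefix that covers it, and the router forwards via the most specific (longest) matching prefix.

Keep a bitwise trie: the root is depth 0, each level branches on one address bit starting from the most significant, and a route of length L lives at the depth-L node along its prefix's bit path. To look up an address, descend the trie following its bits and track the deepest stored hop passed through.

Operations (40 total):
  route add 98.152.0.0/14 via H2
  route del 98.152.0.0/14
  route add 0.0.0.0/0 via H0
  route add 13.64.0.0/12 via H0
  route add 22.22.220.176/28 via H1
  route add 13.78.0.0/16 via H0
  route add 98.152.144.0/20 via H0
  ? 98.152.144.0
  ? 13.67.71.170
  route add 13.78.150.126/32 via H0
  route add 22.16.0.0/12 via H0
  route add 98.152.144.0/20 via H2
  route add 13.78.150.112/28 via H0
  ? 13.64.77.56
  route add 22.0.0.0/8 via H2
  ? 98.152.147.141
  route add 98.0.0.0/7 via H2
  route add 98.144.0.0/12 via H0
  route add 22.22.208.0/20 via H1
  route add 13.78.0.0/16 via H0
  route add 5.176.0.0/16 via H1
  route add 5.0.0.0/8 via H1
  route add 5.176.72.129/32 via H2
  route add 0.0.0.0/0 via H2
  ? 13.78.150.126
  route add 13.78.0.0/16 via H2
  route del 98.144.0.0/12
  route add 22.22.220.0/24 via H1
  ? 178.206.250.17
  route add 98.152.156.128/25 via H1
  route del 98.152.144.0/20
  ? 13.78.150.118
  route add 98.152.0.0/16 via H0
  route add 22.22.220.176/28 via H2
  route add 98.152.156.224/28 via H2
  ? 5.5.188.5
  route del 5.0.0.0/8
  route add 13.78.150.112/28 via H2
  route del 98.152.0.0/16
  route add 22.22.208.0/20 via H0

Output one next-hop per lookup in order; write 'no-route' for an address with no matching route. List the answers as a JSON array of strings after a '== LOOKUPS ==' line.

Apply in order:
  add 98.152.0.0/14 -> H2 at depth 14
  - 98.152.0.0/14 clear@14
  add 0.0.0.0/0 -> H0 at depth 0
  add 13.64.0.0/12 -> H0 at depth 12
  add 22.22.220.176/28 -> H1 at depth 28
  add 13.78.0.0/16 -> H0 at depth 16
  add 98.152.144.0/20 -> H0 at depth 20
  ? 98.152.144.0  path d0:H0→d1:-→d2:-→d3:-→d4:-→d5:-→d6:-→d7:-→d8:-→d9:-→d10:-→d11:-→d12:-→d13:-→d14:-→d15:-→d16:-→d17:-→d18:-→d19:-→d20:H0  best=H0
  ? 13.67.71.170  path d0:H0→d1:-→d2:-→d3:-→d4:-→d5:-→d6:-→d7:-→d8:-→d9:-→d10:-→d11:-→d12:H0  best=H0
  add 13.78.150.126/32 -> H0 at depth 32
  add 22.16.0.0/12 -> H0 at depth 12
  add 98.152.144.0/20 -> H2 at depth 20
  add 13.78.150.112/28 -> H0 at depth 28
  ? 13.64.77.56  path d0:H0→d1:-→d2:-→d3:-→d4:-→d5:-→d6:-→d7:-→d8:-→d9:-→d10:-→d11:-→d12:H0  best=H0
  add 22.0.0.0/8 -> H2 at depth 8
  ? 98.152.147.141  path d0:H0→d1:-→d2:-→d3:-→d4:-→d5:-→d6:-→d7:-→d8:-→d9:-→d10:-→d11:-→d12:-→d13:-→d14:-→d15:-→d16:-→d17:-→d18:-→d19:-→d20:H2  best=H2
  add 98.0.0.0/7 -> H2 at depth 7
  add 98.144.0.0/12 -> H0 at depth 12
  add 22.22.208.0/20 -> H1 at depth 20
  add 13.78.0.0/16 -> H0 at depth 16
  add 5.176.0.0/16 -> H1 at depth 16
  add 5.0.0.0/8 -> H1 at depth 8
  add 5.176.72.129/32 -> H2 at depth 32
  add 0.0.0.0/0 -> H2 at depth 0
  ? 13.78.150.126  path d0:H2→d1:-→d2:-→d3:-→d4:-→d5:-→d6:-→d7:-→d8:-→d9:-→d10:-→d11:-→d12:H0→d13:-→d14:-→d15:-→d16:H0→d17:-→d18:-→d19:-→d20:-→d21:-→d22:-→d23:-→d24:-→d25:-→d26:-→d27:-→d28:H0→d29:-→d30:-→d31:-→d32:H0  best=H0
  add 13.78.0.0/16 -> H2 at depth 16
  - 98.144.0.0/12 clear@12
  add 22.22.220.0/24 -> H1 at depth 24
  ? 178.206.250.17  path d0:H2  best=H2
  add 98.152.156.128/25 -> H1 at depth 25
  - 98.152.144.0/20 clear@20
  ? 13.78.150.118  path d0:H2→d1:-→d2:-→d3:-→d4:-→d5:-→d6:-→d7:-→d8:-→d9:-→d10:-→d11:-→d12:H0→d13:-→d14:-→d15:-→d16:H2→d17:-→d18:-→d19:-→d20:-→d21:-→d22:-→d23:-→d24:-→d25:-→d26:-→d27:-→d28:H0  best=H0
  add 98.152.0.0/16 -> H0 at depth 16
  add 22.22.220.176/28 -> H2 at depth 28
  add 98.152.156.224/28 -> H2 at depth 28
  ? 5.5.188.5  path d0:H2→d1:-→d2:-→d3:-→d4:-→d5:-→d6:-→d7:-→d8:H1  best=H1
  - 5.0.0.0/8 clear@8
  add 13.78.150.112/28 -> H2 at depth 28
  - 98.152.0.0/16 clear@16
  add 22.22.208.0/20 -> H0 at depth 20

== LOOKUPS ==
["H0","H0","H0","H2","H0","H2","H0","H1"]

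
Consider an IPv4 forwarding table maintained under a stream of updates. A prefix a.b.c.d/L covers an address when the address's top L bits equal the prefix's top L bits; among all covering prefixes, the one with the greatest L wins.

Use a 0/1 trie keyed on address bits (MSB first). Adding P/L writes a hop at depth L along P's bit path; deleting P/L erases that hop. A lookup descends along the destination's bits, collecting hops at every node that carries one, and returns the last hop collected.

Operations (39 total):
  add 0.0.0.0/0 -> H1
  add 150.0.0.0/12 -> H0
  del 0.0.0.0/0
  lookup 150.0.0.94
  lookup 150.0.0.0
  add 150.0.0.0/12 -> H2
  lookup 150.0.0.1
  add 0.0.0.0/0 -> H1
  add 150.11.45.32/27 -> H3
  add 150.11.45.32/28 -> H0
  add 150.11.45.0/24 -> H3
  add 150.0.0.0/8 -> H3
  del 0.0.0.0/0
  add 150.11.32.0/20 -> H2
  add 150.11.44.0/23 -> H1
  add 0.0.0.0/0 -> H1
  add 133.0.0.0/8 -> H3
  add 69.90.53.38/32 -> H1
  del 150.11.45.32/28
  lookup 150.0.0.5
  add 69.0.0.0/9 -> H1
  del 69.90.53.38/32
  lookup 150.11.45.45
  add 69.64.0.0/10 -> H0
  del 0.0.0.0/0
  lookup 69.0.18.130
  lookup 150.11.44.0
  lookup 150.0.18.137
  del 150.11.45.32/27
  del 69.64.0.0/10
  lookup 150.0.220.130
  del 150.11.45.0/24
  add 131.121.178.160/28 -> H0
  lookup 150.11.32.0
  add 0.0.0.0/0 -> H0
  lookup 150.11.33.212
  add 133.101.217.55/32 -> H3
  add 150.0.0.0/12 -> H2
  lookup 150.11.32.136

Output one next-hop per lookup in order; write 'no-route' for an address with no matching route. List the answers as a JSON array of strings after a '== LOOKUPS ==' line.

Process each operation:
  + 0.0.0.0/0 (H1) depth=0
  + 150.0.0.0/12 (H0) depth=12
  del 0.0.0.0/0 (clear depth 0)
  ? 150.0.0.94  path d0:-→d1:-→d2:-→d3:-→d4:-→d5:-→d6:-→d7:-→d8:-→d9:-→d10:-→d11:-→d12:H0  best=H0
  ? 150.0.0.0  path d0:-→d1:-→d2:-→d3:-→d4:-→d5:-→d6:-→d7:-→d8:-→d9:-→d10:-→d11:-→d12:H0  best=H0
  + 150.0.0.0/12 (H2) depth=12
  ? 150.0.0.1  path d0:-→d1:-→d2:-→d3:-→d4:-→d5:-→d6:-→d7:-→d8:-→d9:-→d10:-→d11:-→d12:H2  best=H2
  + 0.0.0.0/0 (H1) depth=0
  + 150.11.45.32/27 (H3) depth=27
  + 150.11.45.32/28 (H0) depth=28
  + 150.11.45.0/24 (H3) depth=24
  + 150.0.0.0/8 (H3) depth=8
  del 0.0.0.0/0 (clear depth 0)
  + 150.11.32.0/20 (H2) depth=20
  + 150.11.44.0/23 (H1) depth=23
  + 0.0.0.0/0 (H1) depth=0
  + 133.0.0.0/8 (H3) depth=8
  + 69.90.53.38/32 (H1) depth=32
  del 150.11.45.32/28 (clear depth 28)
  ? 150.0.0.5  path d0:H1→d1:-→d2:-→d3:-→d4:-→d5:-→d6:-→d7:-→d8:H3→d9:-→d10:-→d11:-→d12:H2  best=H2
  + 69.0.0.0/9 (H1) depth=9
  del 69.90.53.38/32 (clear depth 32)
  ? 150.11.45.45  path d0:H1→d1:-→d2:-→d3:-→d4:-→d5:-→d6:-→d7:-→d8:H3→d9:-→d10:-→d11:-→d12:H2→d13:-→d14:-→d15:-→d16:-→d17:-→d18:-→d19:-→d20:H2→d21:-→d22:-→d23:H1→d24:H3→d25:-→d26:-→d27:H3→d28:-  best=H3
  + 69.64.0.0/10 (H0) depth=10
  del 0.0.0.0/0 (clear depth 0)
  ? 69.0.18.130  path d0:-→d1:-→d2:-→d3:-→d4:-→d5:-→d6:-→d7:-→d8:-→d9:H1  best=H1
  ? 150.11.44.0  path d0:-→d1:-→d2:-→d3:-→d4:-→d5:-→d6:-→d7:-→d8:H3→d9:-→d10:-→d11:-→d12:H2→d13:-→d14:-→d15:-→d16:-→d17:-→d18:-→d19:-→d20:H2→d21:-→d22:-→d23:H1  best=H1
  ? 150.0.18.137  path d0:-→d1:-→d2:-→d3:-→d4:-→d5:-→d6:-→d7:-→d8:H3→d9:-→d10:-→d11:-→d12:H2  best=H2
  del 150.11.45.32/27 (clear depth 27)
  del 69.64.0.0/10 (clear depth 10)
  ? 150.0.220.130  path d0:-→d1:-→d2:-→d3:-→d4:-→d5:-→d6:-→d7:-→d8:H3→d9:-→d10:-→d11:-→d12:H2  best=H2
  del 150.11.45.0/24 (clear depth 24)
  + 131.121.178.160/28 (H0) depth=28
  ? 150.11.32.0  path d0:-→d1:-→d2:-→d3:-→d4:-→d5:-→d6:-→d7:-→d8:H3→d9:-→d10:-→d11:-→d12:H2→d13:-→d14:-→d15:-→d16:-→d17:-→d18:-→d19:-→d20:H2  best=H2
  + 0.0.0.0/0 (H0) depth=0
  ? 150.11.33.212  path d0:H0→d1:-→d2:-→d3:-→d4:-→d5:-→d6:-→d7:-→d8:H3→d9:-→d10:-→d11:-→d12:H2→d13:-→d14:-→d15:-→d16:-→d17:-→d18:-→d19:-→d20:H2  best=H2
  + 133.101.217.55/32 (H3) depth=32
  + 150.0.0.0/12 (H2) depth=12
  ? 150.11.32.136  path d0:H0→d1:-→d2:-→d3:-→d4:-→d5:-→d6:-→d7:-→d8:H3→d9:-→d10:-→d11:-→d12:H2→d13:-→d14:-→d15:-→d16:-→d17:-→d18:-→d19:-→d20:H2  best=H2

== LOOKUPS ==
["H0","H0","H2","H2","H3","H1","H1","H2","H2","H2","H2","H2"]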